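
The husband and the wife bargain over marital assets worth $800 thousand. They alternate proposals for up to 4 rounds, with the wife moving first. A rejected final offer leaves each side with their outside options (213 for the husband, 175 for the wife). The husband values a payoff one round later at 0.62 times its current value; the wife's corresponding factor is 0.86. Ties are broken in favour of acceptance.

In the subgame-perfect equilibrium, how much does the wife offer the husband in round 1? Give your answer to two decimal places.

276.06

Round 4 (the husband proposes): the wife gets 175 if talks fail, so the husband offers 175 and keeps 625.
Round 3 (the wife proposes): the husband can get 625 next round, worth 0.62 × 625 = 387.5 now. The wife offers 387.5 and keeps 800 − 387.5 = 412.5.
Round 2 (the husband proposes): the wife can get 412.5 next round, worth 0.86 × 412.5 = 354.75 now; the husband offers that and keeps 445.25.
Round 1 (the wife proposes): the husband can get 445.25 next round, worth 0.62 × 445.25 = 276.055 now. The wife offers 276.055 and keeps 800 − 276.055 = 523.945.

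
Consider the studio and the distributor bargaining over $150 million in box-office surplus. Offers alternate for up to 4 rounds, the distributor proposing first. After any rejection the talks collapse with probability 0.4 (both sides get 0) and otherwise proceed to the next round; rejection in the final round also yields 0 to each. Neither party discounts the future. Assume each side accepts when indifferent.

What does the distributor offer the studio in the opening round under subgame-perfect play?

By backward induction:
Round 4 (the studio proposes): the distributor will accept anything ≥ 0, so the studio offers 0 and keeps 150.
Round 3 (the distributor proposes): rejecting gives the studio an expected 0.6 × 150 = 90, so the distributor offers 90, keeping 60.
Round 2 (the studio proposes): rejecting gives the distributor an expected 0.6 × 60 = 36; the studio offers that and keeps 114.
Round 1 (the distributor proposes): rejecting gives the studio an expected 0.6 × 114 = 68.4, so the distributor offers 68.4, keeping 81.6.

68.4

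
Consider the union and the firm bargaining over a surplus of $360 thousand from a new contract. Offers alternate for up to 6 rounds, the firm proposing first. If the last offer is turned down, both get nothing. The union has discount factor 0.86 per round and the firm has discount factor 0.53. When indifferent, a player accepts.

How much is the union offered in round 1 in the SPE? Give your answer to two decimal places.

276.16

By backward induction:
Round 6 (the union proposes): rejection yields 0 for the firm; the union offers 0 and keeps 360.
Round 5 (the firm proposes): the union can get 360 next round, worth 0.86 × 360 = 309.6 now; the firm offers that and keeps 50.4.
Round 4 (the union proposes): the firm can get 50.4 next round, worth 0.53 × 50.4 = 26.712 now, so the union offers 26.712, keeping 333.288.
Round 3 (the firm proposes): the union can get 333.288 next round, worth 0.86 × 333.288 = 286.62768 now, so the firm offers 286.62768, keeping 73.37232.
Round 2 (the union proposes): the firm can get 73.37232 next round, worth 0.53 × 73.37232 = 38.8873296 now, so the union offers 38.8873296, keeping 321.1126704.
Round 1 (the firm proposes): the union can get 321.1126704 next round, worth 0.86 × 321.1126704 = 276.156896544 now, so the firm offers 276.156896544, keeping 83.843103456.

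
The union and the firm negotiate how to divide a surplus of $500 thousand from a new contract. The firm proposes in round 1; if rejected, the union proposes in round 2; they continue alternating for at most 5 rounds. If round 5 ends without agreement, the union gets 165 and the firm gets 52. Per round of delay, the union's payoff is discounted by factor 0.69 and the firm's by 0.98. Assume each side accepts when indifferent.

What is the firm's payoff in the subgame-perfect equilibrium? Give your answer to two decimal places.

412.99

Solve by backward induction from round 5.
Round 5 (the firm proposes): the union gets 165 if talks fail, so the firm offers 165 and keeps 335.
Round 4 (the union proposes): the firm can get 335 next round, worth 0.98 × 335 = 328.3 now; the union offers that and keeps 171.7.
Round 3 (the firm proposes): the union can get 171.7 next round, worth 0.69 × 171.7 = 118.473 now, so the firm offers 118.473, keeping 381.527.
Round 2 (the union proposes): the firm can get 381.527 next round, worth 0.98 × 381.527 = 373.89646 now, so the union offers 373.89646, keeping 126.10354.
Round 1 (the firm proposes): the union can get 126.10354 next round, worth 0.69 × 126.10354 = 87.0114426 now. The firm offers 87.0114426 and keeps 500 − 87.0114426 = 412.9885574.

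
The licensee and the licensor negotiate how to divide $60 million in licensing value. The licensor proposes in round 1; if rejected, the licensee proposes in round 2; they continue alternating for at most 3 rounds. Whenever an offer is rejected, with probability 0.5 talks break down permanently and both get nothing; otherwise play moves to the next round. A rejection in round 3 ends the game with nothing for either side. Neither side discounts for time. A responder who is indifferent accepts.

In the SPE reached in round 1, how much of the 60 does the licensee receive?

15

By backward induction:
Round 3 (the licensor proposes): rejection yields 0 for the licensee; the licensor offers 0 and keeps 60.
Round 2 (the licensee proposes): rejecting gives the licensor an expected 0.5 × 60 = 30, so the licensee offers 30, keeping 30.
Round 1 (the licensor proposes): rejecting gives the licensee an expected 0.5 × 30 = 15; the licensor offers that and keeps 45.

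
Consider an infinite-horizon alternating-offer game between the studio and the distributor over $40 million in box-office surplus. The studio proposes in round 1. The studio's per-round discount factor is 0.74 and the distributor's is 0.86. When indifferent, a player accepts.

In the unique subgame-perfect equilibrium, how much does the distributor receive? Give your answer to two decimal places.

When the studio proposes, the distributor accepts any offer worth at least 0.86 times what the distributor would get by proposing next round; and vice versa.
This gives x = 40 − 0.86y and y = 40 − 0.74x, where x and y are each side's share when it proposes.
Hence (1 − 0.86·0.74)x = 40(1 − 0.86), i.e. 0.3636·x = 5.6.
x ≈ 15.4015; the distributor's share is 40 − x ≈ 24.5985.

24.60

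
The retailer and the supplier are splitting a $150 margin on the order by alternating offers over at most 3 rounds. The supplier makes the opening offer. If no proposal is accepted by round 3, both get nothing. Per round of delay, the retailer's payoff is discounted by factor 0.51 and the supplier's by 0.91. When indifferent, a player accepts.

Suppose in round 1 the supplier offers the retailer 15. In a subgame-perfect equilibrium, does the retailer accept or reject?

Work out the retailer's continuation value if the offer is rejected.
Round 3 (the supplier proposes): rejection yields 0 for the retailer; the supplier offers 0 and keeps 150.
Round 2 (the retailer proposes): the supplier can get 150 next round, worth 0.91 × 150 = 136.5 now. The retailer offers 136.5 and keeps 150 − 136.5 = 13.5.
So by rejecting in round 1, the retailer gets 13.5 next round, worth 0.51 × 13.5 = 6.885 now.
Offer 15 ≥ 6.885, so the retailer accepts.

Accept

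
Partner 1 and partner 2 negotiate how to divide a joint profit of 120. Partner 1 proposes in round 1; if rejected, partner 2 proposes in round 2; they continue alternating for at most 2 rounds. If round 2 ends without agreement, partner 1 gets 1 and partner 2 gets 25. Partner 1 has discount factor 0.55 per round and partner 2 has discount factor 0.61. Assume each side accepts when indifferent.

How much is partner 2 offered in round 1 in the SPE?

Round 2 (partner 2 proposes): partner 1 gets 1 if talks fail, so partner 2 offers 1 and keeps 119.
Round 1 (partner 1 proposes): partner 2 can get 119 next round, worth 0.61 × 119 = 72.59 now. Partner 1 offers 72.59 and keeps 120 − 72.59 = 47.41.

72.59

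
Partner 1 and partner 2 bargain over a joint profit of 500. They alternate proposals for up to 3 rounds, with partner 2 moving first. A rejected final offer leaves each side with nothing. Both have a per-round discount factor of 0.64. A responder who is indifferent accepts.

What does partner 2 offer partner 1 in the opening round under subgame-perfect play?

Round 3 (partner 2 proposes): partner 1 will accept anything ≥ 0, so partner 2 offers 0 and keeps 500.
Round 2 (partner 1 proposes): partner 2 can get 500 next round, worth 0.64 × 500 = 320 now. Partner 1 offers 320 and keeps 500 − 320 = 180.
Round 1 (partner 2 proposes): partner 1 can get 180 next round, worth 0.64 × 180 = 115.2 now, so partner 2 offers 115.2, keeping 384.8.

115.2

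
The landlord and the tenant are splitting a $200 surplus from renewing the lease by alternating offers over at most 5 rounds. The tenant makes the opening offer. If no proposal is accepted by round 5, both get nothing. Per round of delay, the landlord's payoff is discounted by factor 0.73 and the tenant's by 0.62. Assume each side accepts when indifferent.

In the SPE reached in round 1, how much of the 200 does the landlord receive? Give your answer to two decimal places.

Round 5 (the tenant proposes): rejection yields 0 for the landlord; the tenant offers 0 and keeps 200.
Round 4 (the landlord proposes): the tenant can get 200 next round, worth 0.62 × 200 = 124 now; the landlord offers that and keeps 76.
Round 3 (the tenant proposes): the landlord can get 76 next round, worth 0.73 × 76 = 55.48 now; the tenant offers that and keeps 144.52.
Round 2 (the landlord proposes): the tenant can get 144.52 next round, worth 0.62 × 144.52 = 89.6024 now. The landlord offers 89.6024 and keeps 200 − 89.6024 = 110.3976.
Round 1 (the tenant proposes): the landlord can get 110.3976 next round, worth 0.73 × 110.3976 = 80.590248 now; the tenant offers that and keeps 119.409752.

80.59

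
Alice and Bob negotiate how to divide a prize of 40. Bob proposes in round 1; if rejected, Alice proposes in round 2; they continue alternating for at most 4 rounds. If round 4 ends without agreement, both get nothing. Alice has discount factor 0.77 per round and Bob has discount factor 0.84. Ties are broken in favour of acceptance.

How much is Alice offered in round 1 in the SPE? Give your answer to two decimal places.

24.85

Work backward from the last round.
Round 4 (Alice proposes): rejection yields 0 for Bob; Alice offers 0 and keeps 40.
Round 3 (Bob proposes): Alice can get 40 next round, worth 0.77 × 40 = 30.8 now, so Bob offers 30.8, keeping 9.2.
Round 2 (Alice proposes): Bob can get 9.2 next round, worth 0.84 × 9.2 = 7.728 now; Alice offers that and keeps 32.272.
Round 1 (Bob proposes): Alice can get 32.272 next round, worth 0.77 × 32.272 = 24.84944 now. Bob offers 24.84944 and keeps 40 − 24.84944 = 15.15056.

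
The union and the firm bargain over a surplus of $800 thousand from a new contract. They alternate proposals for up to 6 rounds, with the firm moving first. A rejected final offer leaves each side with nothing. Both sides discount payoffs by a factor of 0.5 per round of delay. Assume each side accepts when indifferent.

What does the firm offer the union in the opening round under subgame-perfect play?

Work backward from the last round.
Round 6 (the union proposes): rejection yields 0 for the firm; the union offers 0 and keeps 800.
Round 5 (the firm proposes): the union can get 800 next round, worth 0.5 × 800 = 400 now, so the firm offers 400, keeping 400.
Round 4 (the union proposes): the firm can get 400 next round, worth 0.5 × 400 = 200 now; the union offers that and keeps 600.
Round 3 (the firm proposes): the union can get 600 next round, worth 0.5 × 600 = 300 now. The firm offers 300 and keeps 800 − 300 = 500.
Round 2 (the union proposes): the firm can get 500 next round, worth 0.5 × 500 = 250 now. The union offers 250 and keeps 800 − 250 = 550.
Round 1 (the firm proposes): the union can get 550 next round, worth 0.5 × 550 = 275 now. The firm offers 275 and keeps 800 − 275 = 525.

275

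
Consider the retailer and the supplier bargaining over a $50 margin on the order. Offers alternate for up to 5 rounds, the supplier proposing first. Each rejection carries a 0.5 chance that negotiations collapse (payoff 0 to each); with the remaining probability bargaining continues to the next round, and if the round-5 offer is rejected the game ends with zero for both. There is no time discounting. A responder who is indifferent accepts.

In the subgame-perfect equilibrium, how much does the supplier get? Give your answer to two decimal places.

34.38

Round 5 (the supplier proposes): rejection yields 0 for the retailer; the supplier offers 0 and keeps 50.
Round 4 (the retailer proposes): rejecting gives the supplier an expected 0.5 × 50 = 25. The retailer offers 25 and keeps 50 − 25 = 25.
Round 3 (the supplier proposes): rejecting gives the retailer an expected 0.5 × 25 = 12.5. The supplier offers 12.5 and keeps 50 − 12.5 = 37.5.
Round 2 (the retailer proposes): rejecting gives the supplier an expected 0.5 × 37.5 = 18.75; the retailer offers that and keeps 31.25.
Round 1 (the supplier proposes): rejecting gives the retailer an expected 0.5 × 31.25 = 15.625; the supplier offers that and keeps 34.375.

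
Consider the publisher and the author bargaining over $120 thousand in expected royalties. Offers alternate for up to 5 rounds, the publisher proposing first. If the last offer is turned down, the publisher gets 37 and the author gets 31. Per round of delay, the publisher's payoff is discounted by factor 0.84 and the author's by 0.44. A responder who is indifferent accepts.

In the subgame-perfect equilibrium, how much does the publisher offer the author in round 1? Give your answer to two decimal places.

Round 5 (the publisher proposes): the author gets 31 if talks fail, so the publisher offers 31 and keeps 89.
Round 4 (the author proposes): the publisher can get 89 next round, worth 0.84 × 89 = 74.76 now, so the author offers 74.76, keeping 45.24.
Round 3 (the publisher proposes): the author can get 45.24 next round, worth 0.44 × 45.24 = 19.9056 now. The publisher offers 19.9056 and keeps 120 − 19.9056 = 100.0944.
Round 2 (the author proposes): the publisher can get 100.0944 next round, worth 0.84 × 100.0944 = 84.079296 now; the author offers that and keeps 35.920704.
Round 1 (the publisher proposes): the author can get 35.920704 next round, worth 0.44 × 35.920704 = 15.80510976 now. The publisher offers 15.80510976 and keeps 120 − 15.80510976 = 104.19489024.

15.81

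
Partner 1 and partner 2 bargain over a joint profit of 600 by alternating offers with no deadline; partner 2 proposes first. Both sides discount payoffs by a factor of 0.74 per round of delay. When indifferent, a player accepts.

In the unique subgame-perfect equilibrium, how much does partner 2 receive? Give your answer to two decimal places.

344.83

Let x be partner 2's share when partner 2 proposes and y be partner 1's share when partner 1 proposes.
Partner 1 accepts iff offered ≥ 0.74·y, so x = 600 − 0.74y. Symmetrically y = 600 − 0.74x.
Substituting: x = 600 − 0.74(600 − 0.74x), giving x(1 − 0.74·0.74) = 600(1 − 0.74).
So x = 600 × 0.26 / 0.4524 ≈ 344.8276, and partner 1 receives 600 − x ≈ 255.1724.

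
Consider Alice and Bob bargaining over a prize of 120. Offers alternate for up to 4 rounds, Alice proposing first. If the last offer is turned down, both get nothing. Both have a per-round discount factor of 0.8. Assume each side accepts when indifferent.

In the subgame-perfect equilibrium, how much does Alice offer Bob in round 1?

Round 4 (Bob proposes): rejection yields 0 for Alice; Bob offers 0 and keeps 120.
Round 3 (Alice proposes): Bob can get 120 next round, worth 0.8 × 120 = 96 now. Alice offers 96 and keeps 120 − 96 = 24.
Round 2 (Bob proposes): Alice can get 24 next round, worth 0.8 × 24 = 19.2 now. Bob offers 19.2 and keeps 120 − 19.2 = 100.8.
Round 1 (Alice proposes): Bob can get 100.8 next round, worth 0.8 × 100.8 = 80.64 now, so Alice offers 80.64, keeping 39.36.

80.64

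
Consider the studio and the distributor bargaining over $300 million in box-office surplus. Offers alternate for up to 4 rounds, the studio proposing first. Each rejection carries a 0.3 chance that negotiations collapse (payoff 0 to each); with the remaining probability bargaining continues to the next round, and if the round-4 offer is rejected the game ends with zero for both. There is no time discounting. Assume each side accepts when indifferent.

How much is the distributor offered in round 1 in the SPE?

Round 4 (the distributor proposes): the studio will accept anything ≥ 0, so the distributor offers 0 and keeps 300.
Round 3 (the studio proposes): rejecting gives the distributor an expected 0.7 × 300 = 210, so the studio offers 210, keeping 90.
Round 2 (the distributor proposes): rejecting gives the studio an expected 0.7 × 90 = 63, so the distributor offers 63, keeping 237.
Round 1 (the studio proposes): rejecting gives the distributor an expected 0.7 × 237 = 165.9. The studio offers 165.9 and keeps 300 − 165.9 = 134.1.

165.9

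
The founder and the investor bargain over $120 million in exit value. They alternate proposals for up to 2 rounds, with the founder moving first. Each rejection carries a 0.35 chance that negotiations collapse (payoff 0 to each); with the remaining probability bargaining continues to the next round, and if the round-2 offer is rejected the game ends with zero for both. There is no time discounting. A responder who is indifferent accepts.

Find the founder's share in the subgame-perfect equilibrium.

By backward induction:
Round 2 (the investor proposes): the founder will accept anything ≥ 0, so the investor offers 0 and keeps 120.
Round 1 (the founder proposes): rejecting gives the investor an expected 0.65 × 120 = 78; the founder offers that and keeps 42.

42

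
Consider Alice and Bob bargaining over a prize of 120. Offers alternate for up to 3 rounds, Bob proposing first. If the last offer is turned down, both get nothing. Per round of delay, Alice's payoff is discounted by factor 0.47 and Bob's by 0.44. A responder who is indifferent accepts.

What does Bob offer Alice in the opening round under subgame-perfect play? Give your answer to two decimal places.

31.58

Round 3 (Bob proposes): Alice will accept anything ≥ 0, so Bob offers 0 and keeps 120.
Round 2 (Alice proposes): Bob can get 120 next round, worth 0.44 × 120 = 52.8 now, so Alice offers 52.8, keeping 67.2.
Round 1 (Bob proposes): Alice can get 67.2 next round, worth 0.47 × 67.2 = 31.584 now. Bob offers 31.584 and keeps 120 − 31.584 = 88.416.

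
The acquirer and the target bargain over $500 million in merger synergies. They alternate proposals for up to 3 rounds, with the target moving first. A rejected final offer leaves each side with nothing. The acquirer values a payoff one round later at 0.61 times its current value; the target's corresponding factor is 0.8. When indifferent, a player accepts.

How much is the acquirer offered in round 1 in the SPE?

Round 3 (the target proposes): rejection yields 0 for the acquirer; the target offers 0 and keeps 500.
Round 2 (the acquirer proposes): the target can get 500 next round, worth 0.8 × 500 = 400 now; the acquirer offers that and keeps 100.
Round 1 (the target proposes): the acquirer can get 100 next round, worth 0.61 × 100 = 61 now; the target offers that and keeps 439.

61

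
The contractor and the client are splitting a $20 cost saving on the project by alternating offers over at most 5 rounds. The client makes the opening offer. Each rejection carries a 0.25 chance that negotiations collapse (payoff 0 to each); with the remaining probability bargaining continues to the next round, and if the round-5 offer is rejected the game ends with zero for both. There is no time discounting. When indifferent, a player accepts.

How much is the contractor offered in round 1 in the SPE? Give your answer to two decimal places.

5.86

Round 5 (the client proposes): rejection yields 0 for the contractor; the client offers 0 and keeps 20.
Round 4 (the contractor proposes): rejecting gives the client an expected 0.75 × 20 = 15, so the contractor offers 15, keeping 5.
Round 3 (the client proposes): rejecting gives the contractor an expected 0.75 × 5 = 3.75, so the client offers 3.75, keeping 16.25.
Round 2 (the contractor proposes): rejecting gives the client an expected 0.75 × 16.25 = 12.1875, so the contractor offers 12.1875, keeping 7.8125.
Round 1 (the client proposes): rejecting gives the contractor an expected 0.75 × 7.8125 = 5.859375, so the client offers 5.859375, keeping 14.140625.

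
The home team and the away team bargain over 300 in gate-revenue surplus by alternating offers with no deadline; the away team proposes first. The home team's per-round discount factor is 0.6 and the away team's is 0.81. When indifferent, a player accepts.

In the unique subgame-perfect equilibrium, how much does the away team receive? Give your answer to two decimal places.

233.46

When the away team proposes, the home team accepts any offer worth at least 0.6 times what the home team would get by proposing next round; and vice versa.
This gives x = 300 − 0.6y and y = 300 − 0.81x, where x and y are each side's share when it proposes.
Hence (1 − 0.6·0.81)x = 300(1 − 0.6), i.e. 0.514·x = 120.
x ≈ 233.4630; the home team's share is 300 − x ≈ 66.5370.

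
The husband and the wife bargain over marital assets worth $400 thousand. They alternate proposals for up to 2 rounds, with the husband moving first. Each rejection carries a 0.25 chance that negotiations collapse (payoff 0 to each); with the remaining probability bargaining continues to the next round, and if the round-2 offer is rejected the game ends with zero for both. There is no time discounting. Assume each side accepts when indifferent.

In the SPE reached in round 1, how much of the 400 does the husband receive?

100

By backward induction:
Round 2 (the wife proposes): the husband will accept anything ≥ 0, so the wife offers 0 and keeps 400.
Round 1 (the husband proposes): rejecting gives the wife an expected 0.75 × 400 = 300; the husband offers that and keeps 100.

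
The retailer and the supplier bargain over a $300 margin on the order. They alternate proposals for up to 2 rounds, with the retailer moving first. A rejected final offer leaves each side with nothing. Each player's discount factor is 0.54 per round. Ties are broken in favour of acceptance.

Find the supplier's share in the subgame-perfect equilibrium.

162

Round 2 (the supplier proposes): rejection yields 0 for the retailer; the supplier offers 0 and keeps 300.
Round 1 (the retailer proposes): the supplier can get 300 next round, worth 0.54 × 300 = 162 now; the retailer offers that and keeps 138.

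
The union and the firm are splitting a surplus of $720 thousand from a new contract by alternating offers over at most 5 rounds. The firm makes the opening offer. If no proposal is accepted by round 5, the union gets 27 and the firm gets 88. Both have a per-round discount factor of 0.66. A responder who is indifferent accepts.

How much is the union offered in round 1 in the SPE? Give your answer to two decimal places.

By backward induction:
Round 5 (the firm proposes): the union gets 27 if talks fail, so the firm offers 27 and keeps 693.
Round 4 (the union proposes): the firm can get 693 next round, worth 0.66 × 693 = 457.38 now, so the union offers 457.38, keeping 262.62.
Round 3 (the firm proposes): the union can get 262.62 next round, worth 0.66 × 262.62 = 173.3292 now. The firm offers 173.3292 and keeps 720 − 173.3292 = 546.6708.
Round 2 (the union proposes): the firm can get 546.6708 next round, worth 0.66 × 546.6708 = 360.802728 now, so the union offers 360.802728, keeping 359.197272.
Round 1 (the firm proposes): the union can get 359.197272 next round, worth 0.66 × 359.197272 = 237.07019952 now; the firm offers that and keeps 482.92980048.

237.07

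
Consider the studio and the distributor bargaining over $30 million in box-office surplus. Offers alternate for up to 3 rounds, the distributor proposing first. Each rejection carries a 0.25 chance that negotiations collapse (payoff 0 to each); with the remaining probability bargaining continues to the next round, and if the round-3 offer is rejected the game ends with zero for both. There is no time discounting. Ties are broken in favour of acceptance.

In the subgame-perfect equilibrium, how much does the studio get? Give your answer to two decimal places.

5.63

Round 3 (the distributor proposes): rejection yields 0 for the studio; the distributor offers 0 and keeps 30.
Round 2 (the studio proposes): rejecting gives the distributor an expected 0.75 × 30 = 22.5; the studio offers that and keeps 7.5.
Round 1 (the distributor proposes): rejecting gives the studio an expected 0.75 × 7.5 = 5.625. The distributor offers 5.625 and keeps 30 − 5.625 = 24.375.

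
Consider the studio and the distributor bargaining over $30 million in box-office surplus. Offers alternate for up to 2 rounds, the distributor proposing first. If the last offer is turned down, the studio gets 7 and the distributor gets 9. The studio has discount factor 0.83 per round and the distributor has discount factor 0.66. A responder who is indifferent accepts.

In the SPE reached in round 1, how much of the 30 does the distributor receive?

12.57

Round 2 (the studio proposes): the distributor gets 9 if talks fail, so the studio offers 9 and keeps 21.
Round 1 (the distributor proposes): the studio can get 21 next round, worth 0.83 × 21 = 17.43 now; the distributor offers that and keeps 12.57.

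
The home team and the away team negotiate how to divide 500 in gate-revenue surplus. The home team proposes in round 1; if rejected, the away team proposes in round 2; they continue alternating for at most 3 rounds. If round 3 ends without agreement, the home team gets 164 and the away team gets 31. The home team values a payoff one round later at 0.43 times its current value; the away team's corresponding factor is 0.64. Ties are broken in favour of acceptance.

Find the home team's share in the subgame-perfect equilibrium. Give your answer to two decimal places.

309.07

Round 3 (the home team proposes): the away team gets 31 if talks fail, so the home team offers 31 and keeps 469.
Round 2 (the away team proposes): the home team can get 469 next round, worth 0.43 × 469 = 201.67 now; the away team offers that and keeps 298.33.
Round 1 (the home team proposes): the away team can get 298.33 next round, worth 0.64 × 298.33 = 190.9312 now. The home team offers 190.9312 and keeps 500 − 190.9312 = 309.0688.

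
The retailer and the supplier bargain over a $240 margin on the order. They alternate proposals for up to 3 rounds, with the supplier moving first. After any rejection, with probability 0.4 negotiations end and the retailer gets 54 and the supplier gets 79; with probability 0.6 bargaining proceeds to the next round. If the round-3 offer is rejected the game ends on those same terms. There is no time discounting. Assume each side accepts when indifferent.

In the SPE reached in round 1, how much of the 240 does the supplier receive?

Round 3 (the supplier proposes): the retailer gets 54 if talks fail, so the supplier offers 54 and keeps 186.
Round 2 (the retailer proposes): rejecting gives the supplier an expected 0.6 × 186 + 0.4 × 79 = 143.2. The retailer offers 143.2 and keeps 240 − 143.2 = 96.8.
Round 1 (the supplier proposes): rejecting gives the retailer an expected 0.6 × 96.8 + 0.4 × 54 = 79.68; the supplier offers that and keeps 160.32.

160.32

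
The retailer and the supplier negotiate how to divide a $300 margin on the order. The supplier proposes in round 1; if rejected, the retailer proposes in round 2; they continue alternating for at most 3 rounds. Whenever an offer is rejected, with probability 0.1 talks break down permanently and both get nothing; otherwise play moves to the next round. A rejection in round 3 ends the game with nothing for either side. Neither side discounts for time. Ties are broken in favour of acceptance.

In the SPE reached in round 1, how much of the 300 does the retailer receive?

By backward induction:
Round 3 (the supplier proposes): rejection yields 0 for the retailer; the supplier offers 0 and keeps 300.
Round 2 (the retailer proposes): rejecting gives the supplier an expected 0.9 × 300 = 270, so the retailer offers 270, keeping 30.
Round 1 (the supplier proposes): rejecting gives the retailer an expected 0.9 × 30 = 27. The supplier offers 27 and keeps 300 − 27 = 273.

27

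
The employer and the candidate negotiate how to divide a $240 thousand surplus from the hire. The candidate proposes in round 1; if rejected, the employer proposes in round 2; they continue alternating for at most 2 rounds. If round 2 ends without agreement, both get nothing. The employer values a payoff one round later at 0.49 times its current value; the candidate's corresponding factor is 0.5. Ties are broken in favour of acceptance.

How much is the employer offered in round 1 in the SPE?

117.6

Round 2 (the employer proposes): rejection yields 0 for the candidate; the employer offers 0 and keeps 240.
Round 1 (the candidate proposes): the employer can get 240 next round, worth 0.49 × 240 = 117.6 now, so the candidate offers 117.6, keeping 122.4.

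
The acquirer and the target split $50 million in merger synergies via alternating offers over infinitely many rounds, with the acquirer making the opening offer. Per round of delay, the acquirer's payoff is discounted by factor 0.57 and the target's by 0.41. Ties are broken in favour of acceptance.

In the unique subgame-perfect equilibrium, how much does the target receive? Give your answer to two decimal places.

11.50

In a stationary SPE each proposer offers the other exactly their discounted continuation value.
If the acquirer keeps x when proposing and the target keeps y when proposing, then x = 50 − 0.41y and y = 50 − 0.57x.
Solving: x = 50(1 − 0.41) / (1 − 0.57·0.41) = 29.5 / 0.7663 ≈ 38.4967.
The target gets 50 − 38.4967 ≈ 11.5033.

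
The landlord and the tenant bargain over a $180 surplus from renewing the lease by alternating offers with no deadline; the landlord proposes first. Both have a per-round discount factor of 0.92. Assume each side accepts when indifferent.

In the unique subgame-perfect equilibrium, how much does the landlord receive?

In a stationary SPE each proposer offers the other exactly their discounted continuation value.
If the landlord keeps x when proposing and the tenant keeps y when proposing, then x = 180 − 0.92y and y = 180 − 0.92x.
Solving: x = 180(1 − 0.92) / (1 − 0.92·0.92) = 14.4 / 0.1536 = 93.75.
The tenant gets 180 − 93.75 = 86.25.

93.75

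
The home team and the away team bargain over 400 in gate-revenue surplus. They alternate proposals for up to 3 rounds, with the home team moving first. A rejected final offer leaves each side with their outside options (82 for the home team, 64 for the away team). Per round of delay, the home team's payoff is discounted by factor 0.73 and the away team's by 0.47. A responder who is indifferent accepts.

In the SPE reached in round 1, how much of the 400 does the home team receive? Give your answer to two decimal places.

327.28

Round 3 (the home team proposes): the away team gets 64 if talks fail, so the home team offers 64 and keeps 336.
Round 2 (the away team proposes): the home team can get 336 next round, worth 0.73 × 336 = 245.28 now; the away team offers that and keeps 154.72.
Round 1 (the home team proposes): the away team can get 154.72 next round, worth 0.47 × 154.72 = 72.7184 now. The home team offers 72.7184 and keeps 400 − 72.7184 = 327.2816.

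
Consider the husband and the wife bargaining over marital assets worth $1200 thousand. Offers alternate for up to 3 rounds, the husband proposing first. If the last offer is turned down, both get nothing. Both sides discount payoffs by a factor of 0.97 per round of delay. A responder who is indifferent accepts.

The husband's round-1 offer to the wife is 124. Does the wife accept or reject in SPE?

Round 3 (the husband proposes): rejection yields 0 for the wife; the husband offers 0 and keeps 1200.
Round 2 (the wife proposes): the husband can get 1200 next round, worth 0.97 × 1200 = 1164 now. The wife offers 1164 and keeps 1200 − 1164 = 36.
So by rejecting in round 1, the wife gets 36 next round, worth 0.97 × 36 = 34.92 now.
Offer 124 ≥ 34.92, so the wife accepts.

Accept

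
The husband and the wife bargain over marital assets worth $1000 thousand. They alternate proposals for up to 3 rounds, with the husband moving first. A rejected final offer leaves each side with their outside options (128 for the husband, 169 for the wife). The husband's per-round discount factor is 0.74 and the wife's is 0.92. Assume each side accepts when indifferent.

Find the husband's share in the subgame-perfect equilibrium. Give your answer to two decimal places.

645.74

Solve by backward induction from round 3.
Round 3 (the husband proposes): the wife gets 169 if talks fail, so the husband offers 169 and keeps 831.
Round 2 (the wife proposes): the husband can get 831 next round, worth 0.74 × 831 = 614.94 now. The wife offers 614.94 and keeps 1000 − 614.94 = 385.06.
Round 1 (the husband proposes): the wife can get 385.06 next round, worth 0.92 × 385.06 = 354.2552 now, so the husband offers 354.2552, keeping 645.7448.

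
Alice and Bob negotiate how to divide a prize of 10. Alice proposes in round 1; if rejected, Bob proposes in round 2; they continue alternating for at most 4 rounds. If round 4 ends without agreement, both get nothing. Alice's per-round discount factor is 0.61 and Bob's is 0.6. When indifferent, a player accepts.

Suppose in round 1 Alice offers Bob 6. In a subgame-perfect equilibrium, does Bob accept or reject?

Accept

Work out Bob's continuation value if the offer is rejected.
Round 4 (Bob proposes): rejection yields 0 for Alice; Bob offers 0 and keeps 10.
Round 3 (Alice proposes): Bob can get 10 next round, worth 0.6 × 10 = 6 now, so Alice offers 6, keeping 4.
Round 2 (Bob proposes): Alice can get 4 next round, worth 0.61 × 4 = 2.44 now. Bob offers 2.44 and keeps 10 − 2.44 = 7.56.
So by rejecting in round 1, Bob gets 7.56 next round, worth 0.6 × 7.56 = 4.536 now.
Offer 6 ≥ 4.536, so Bob accepts.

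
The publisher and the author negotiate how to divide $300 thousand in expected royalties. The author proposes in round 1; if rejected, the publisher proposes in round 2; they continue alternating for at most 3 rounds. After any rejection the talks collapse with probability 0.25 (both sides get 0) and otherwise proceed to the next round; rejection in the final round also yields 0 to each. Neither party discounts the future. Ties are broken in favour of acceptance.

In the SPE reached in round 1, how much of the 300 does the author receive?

243.75

By backward induction:
Round 3 (the author proposes): the publisher will accept anything ≥ 0, so the author offers 0 and keeps 300.
Round 2 (the publisher proposes): rejecting gives the author an expected 0.75 × 300 = 225; the publisher offers that and keeps 75.
Round 1 (the author proposes): rejecting gives the publisher an expected 0.75 × 75 = 56.25, so the author offers 56.25, keeping 243.75.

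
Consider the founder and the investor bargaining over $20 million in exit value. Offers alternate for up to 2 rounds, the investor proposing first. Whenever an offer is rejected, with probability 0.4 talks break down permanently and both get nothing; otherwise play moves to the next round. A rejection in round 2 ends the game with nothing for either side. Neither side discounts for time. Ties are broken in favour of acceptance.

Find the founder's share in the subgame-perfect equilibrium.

Round 2 (the founder proposes): the investor will accept anything ≥ 0, so the founder offers 0 and keeps 20.
Round 1 (the investor proposes): rejecting gives the founder an expected 0.6 × 20 = 12; the investor offers that and keeps 8.

12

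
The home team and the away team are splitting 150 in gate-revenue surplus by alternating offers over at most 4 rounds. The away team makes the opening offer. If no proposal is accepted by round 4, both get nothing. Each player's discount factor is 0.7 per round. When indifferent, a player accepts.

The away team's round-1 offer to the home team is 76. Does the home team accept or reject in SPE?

Round 4 (the home team proposes): rejection yields 0 for the away team; the home team offers 0 and keeps 150.
Round 3 (the away team proposes): the home team can get 150 next round, worth 0.7 × 150 = 105 now; the away team offers that and keeps 45.
Round 2 (the home team proposes): the away team can get 45 next round, worth 0.7 × 45 = 31.5 now. The home team offers 31.5 and keeps 150 − 31.5 = 118.5.
So by rejecting in round 1, the home team gets 118.5 next round, worth 0.7 × 118.5 = 82.95 now.
Offer 76 < 82.95, so the home team rejects.

Reject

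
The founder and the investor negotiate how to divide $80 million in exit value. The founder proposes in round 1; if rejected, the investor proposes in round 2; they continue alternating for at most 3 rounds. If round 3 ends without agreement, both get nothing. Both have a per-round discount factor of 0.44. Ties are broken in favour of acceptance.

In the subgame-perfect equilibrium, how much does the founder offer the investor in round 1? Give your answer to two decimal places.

19.71

By backward induction:
Round 3 (the founder proposes): the investor will accept anything ≥ 0, so the founder offers 0 and keeps 80.
Round 2 (the investor proposes): the founder can get 80 next round, worth 0.44 × 80 = 35.2 now, so the investor offers 35.2, keeping 44.8.
Round 1 (the founder proposes): the investor can get 44.8 next round, worth 0.44 × 44.8 = 19.712 now. The founder offers 19.712 and keeps 80 − 19.712 = 60.288.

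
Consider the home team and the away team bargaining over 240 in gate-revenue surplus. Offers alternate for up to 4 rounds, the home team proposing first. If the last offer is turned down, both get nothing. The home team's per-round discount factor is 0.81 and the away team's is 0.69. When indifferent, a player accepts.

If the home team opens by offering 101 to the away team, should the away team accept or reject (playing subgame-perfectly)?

Reject

Round 4 (the away team proposes): the home team will accept anything ≥ 0, so the away team offers 0 and keeps 240.
Round 3 (the home team proposes): the away team can get 240 next round, worth 0.69 × 240 = 165.6 now; the home team offers that and keeps 74.4.
Round 2 (the away team proposes): the home team can get 74.4 next round, worth 0.81 × 74.4 = 60.264 now; the away team offers that and keeps 179.736.
So by rejecting in round 1, the away team gets 179.736 next round, worth 0.69 × 179.736 = 124.01784 now.
Offer 101 < 124.01784, so the away team rejects.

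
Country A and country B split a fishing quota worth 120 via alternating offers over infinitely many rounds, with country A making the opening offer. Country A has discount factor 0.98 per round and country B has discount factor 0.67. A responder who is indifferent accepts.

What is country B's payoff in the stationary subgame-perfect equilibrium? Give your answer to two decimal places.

4.68

When country A proposes, country B accepts any offer worth at least 0.67 times what country B would get by proposing next round; and vice versa.
This gives x = 120 − 0.67y and y = 120 − 0.98x, where x and y are each side's share when it proposes.
Hence (1 − 0.67·0.98)x = 120(1 − 0.67), i.e. 0.3434·x = 39.6.
x ≈ 115.3174; country B's share is 120 − x ≈ 4.6826.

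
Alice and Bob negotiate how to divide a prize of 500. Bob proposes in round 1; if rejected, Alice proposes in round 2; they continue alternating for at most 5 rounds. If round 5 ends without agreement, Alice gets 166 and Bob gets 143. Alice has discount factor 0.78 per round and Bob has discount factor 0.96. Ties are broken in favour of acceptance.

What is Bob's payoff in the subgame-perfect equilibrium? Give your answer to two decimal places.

379.64

Round 5 (Bob proposes): Alice gets 166 if talks fail, so Bob offers 166 and keeps 334.
Round 4 (Alice proposes): Bob can get 334 next round, worth 0.96 × 334 = 320.64 now; Alice offers that and keeps 179.36.
Round 3 (Bob proposes): Alice can get 179.36 next round, worth 0.78 × 179.36 = 139.9008 now; Bob offers that and keeps 360.0992.
Round 2 (Alice proposes): Bob can get 360.0992 next round, worth 0.96 × 360.0992 = 345.695232 now, so Alice offers 345.695232, keeping 154.304768.
Round 1 (Bob proposes): Alice can get 154.304768 next round, worth 0.78 × 154.304768 = 120.35771904 now. Bob offers 120.35771904 and keeps 500 − 120.35771904 = 379.64228096.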